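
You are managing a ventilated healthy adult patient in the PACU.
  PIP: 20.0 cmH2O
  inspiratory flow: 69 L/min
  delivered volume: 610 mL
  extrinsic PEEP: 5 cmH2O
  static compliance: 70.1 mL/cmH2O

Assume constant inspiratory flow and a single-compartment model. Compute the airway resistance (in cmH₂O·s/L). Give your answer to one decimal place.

5.5

Flow: 69 L/min ÷ 60 = 1.15 L/s.
Equation of motion (constant flow): PIP = Vt/C + R·V̇ + PEEP.
R·V̇ = PIP − Vt/C − PEEP = 20.0 − 610/70.1 − 5 = 20.0 − 8.702 − 5 = 6.298 cmH2O.
R = 6.298 / 1.15 = 5.477 cmH2O·s/L.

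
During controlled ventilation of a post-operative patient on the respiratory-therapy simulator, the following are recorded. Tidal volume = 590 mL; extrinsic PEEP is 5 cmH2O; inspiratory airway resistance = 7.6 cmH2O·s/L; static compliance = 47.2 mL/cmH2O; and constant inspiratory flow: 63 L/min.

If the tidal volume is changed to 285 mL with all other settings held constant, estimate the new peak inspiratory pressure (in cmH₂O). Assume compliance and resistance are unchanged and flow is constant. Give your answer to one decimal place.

Flow: 63 L/min ÷ 60 = 1.05 L/s.
PIP = Vt/C + R·V̇ + PEEP (constant-flow equation of motion).
Only the elastic term changes: ΔPIP = ΔVt / C = (285 − 590) / 47.2 = -6.462 cmH2O.
Original PIP = 590/47.2 + 7.6×1.05 + 5 = 25.48 cmH2O; new PIP = 25.48 + (-6.462) = 19.018 cmH2O.

19.0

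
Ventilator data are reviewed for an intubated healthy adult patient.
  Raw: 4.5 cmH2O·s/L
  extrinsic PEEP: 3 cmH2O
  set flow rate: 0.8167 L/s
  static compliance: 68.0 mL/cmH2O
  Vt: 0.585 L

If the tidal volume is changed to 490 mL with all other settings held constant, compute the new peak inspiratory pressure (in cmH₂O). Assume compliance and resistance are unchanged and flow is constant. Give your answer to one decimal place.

PIP = Vt/C + R·V̇ + PEEP (constant-flow equation of motion).
Only the elastic term changes: ΔPIP = ΔVt / C = (490 − 585) / 68.0 = -1.397 cmH2O.
Original PIP = 585/68.0 + 4.5×0.8167 + 3 = 15.278 cmH2O; new PIP = 15.278 + (-1.397) = 13.881 cmH2O.

13.9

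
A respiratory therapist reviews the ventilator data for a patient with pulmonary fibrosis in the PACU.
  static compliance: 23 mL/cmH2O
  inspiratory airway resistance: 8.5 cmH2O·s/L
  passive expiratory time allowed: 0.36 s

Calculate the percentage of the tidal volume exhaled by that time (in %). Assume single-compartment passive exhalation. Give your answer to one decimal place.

τ = R × C = 8.5 × 23 mL/cmH2O = 8.5 × 0.023 L/cmH2O = 0.1955 s.
Passive exhalation: V(t)/V₀ = e^(−t/τ) = e^(−0.36/0.1955) = 0.1586.
Fraction exhaled = 1 − 0.1586 = 0.8414 → 84.14%.

84.1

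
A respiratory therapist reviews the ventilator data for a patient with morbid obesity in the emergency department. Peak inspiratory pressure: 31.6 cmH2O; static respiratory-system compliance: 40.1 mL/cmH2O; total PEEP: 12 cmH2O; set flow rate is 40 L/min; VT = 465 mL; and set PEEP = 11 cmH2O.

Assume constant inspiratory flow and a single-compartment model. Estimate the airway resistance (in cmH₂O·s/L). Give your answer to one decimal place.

12.0

Flow: 40 L/min ÷ 60 = 0.6667 L/s.
Total PEEP = 12 cmH2O (set 11 + intrinsic 1); this is the baseline alveolar pressure.
Equation of motion (constant flow): PIP = Vt/C + R·V̇ + PEEP.
R·V̇ = PIP − Vt/C − PEEP = 31.6 − 465/40.1 − 12 = 31.6 − 11.596 − 12 = 8.004 cmH2O.
R = 8.004 / 0.6667 = 12.005 cmH2O·s/L.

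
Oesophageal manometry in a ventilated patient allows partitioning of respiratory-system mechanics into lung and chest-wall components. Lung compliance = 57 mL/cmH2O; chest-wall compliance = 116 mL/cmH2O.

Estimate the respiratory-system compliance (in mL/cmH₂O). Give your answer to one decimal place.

Lung and chest wall are elastances in series: 1/Crs = 1/CL + 1/Ccw.
1/Crs = 1/57 + 1/116 = 0.02616.
Crs = 38.226 mL/cmH2O.

38.2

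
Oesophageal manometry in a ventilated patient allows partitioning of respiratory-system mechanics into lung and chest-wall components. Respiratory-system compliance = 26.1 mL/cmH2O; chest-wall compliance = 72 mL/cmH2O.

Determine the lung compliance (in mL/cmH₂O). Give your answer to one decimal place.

40.9

1/CL = 1/Crs − 1/Ccw.
1/CL = 1/26.1 − 1/72 = 0.02443.
CL = 40.933 mL/cmH2O.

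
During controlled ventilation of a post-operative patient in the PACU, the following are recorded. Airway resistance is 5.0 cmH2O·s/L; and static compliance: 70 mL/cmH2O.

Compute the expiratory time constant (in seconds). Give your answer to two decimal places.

τ = R × C = 5.0 × 70 mL/cmH2O = 5.0 × 0.070 L/cmH2O = 0.35 s.

0.35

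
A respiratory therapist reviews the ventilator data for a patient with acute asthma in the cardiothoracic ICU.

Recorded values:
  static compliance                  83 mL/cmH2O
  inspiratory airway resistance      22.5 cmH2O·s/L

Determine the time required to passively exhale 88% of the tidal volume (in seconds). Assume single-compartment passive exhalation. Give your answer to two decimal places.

τ = R × C = 22.5 × 83 mL/cmH2O = 22.5 × 0.083 L/cmH2O = 1.868 s.
Exhaled fraction f = 1 − e^(−t/τ) → t = −τ·ln(1 − f) = −1.868·ln(0.12) = 3.961 s.

3.96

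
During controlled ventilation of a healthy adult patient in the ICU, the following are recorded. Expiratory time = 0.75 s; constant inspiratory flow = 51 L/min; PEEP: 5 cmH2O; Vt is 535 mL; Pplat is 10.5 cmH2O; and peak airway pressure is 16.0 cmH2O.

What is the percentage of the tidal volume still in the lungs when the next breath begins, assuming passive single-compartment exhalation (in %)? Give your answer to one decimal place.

Flow: 51 L/min ÷ 60 = 0.85 L/s.
R = (PIP − Pplat)/V̇ = (16.0 − 10.5) / 0.85 = 5.5/0.85 = 6.471 cmH2O·s/L.
C = Vt/(Pplat − PEEP) = 535.0 / (10.5 − 5) = 535.0/5.5 = 97.273 mL/cmH2O.
τ = R × C = 6.471 × 0.09727 L/cmH2O = 0.6294 s.
Fraction remaining at end-expiration = e^(−Te/τ) = e^(−0.75/0.6294) = 0.3037 → 30.37%.

30.4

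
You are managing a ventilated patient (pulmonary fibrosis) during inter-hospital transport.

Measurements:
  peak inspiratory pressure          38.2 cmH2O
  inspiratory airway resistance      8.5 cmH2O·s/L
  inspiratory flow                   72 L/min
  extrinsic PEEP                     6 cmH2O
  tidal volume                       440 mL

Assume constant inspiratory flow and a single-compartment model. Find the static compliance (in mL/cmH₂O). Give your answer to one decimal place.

Flow: 72 L/min ÷ 60 = 1.2 L/s.
Equation of motion (constant flow): PIP = Vt/C + R·V̇ + PEEP.
Vt/C = PIP − R·V̇ − PEEP = 38.2 − 8.5×1.2 − 6 = 38.2 − 10.2 − 6 = 22.0 cmH2O.
C = Vt / 22.0 = 440 / 22.0 = 20.0 mL/cmH2O.

20.0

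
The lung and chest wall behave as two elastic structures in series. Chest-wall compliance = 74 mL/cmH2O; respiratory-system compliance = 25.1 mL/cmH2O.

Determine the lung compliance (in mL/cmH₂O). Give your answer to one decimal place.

1/CL = 1/Crs − 1/Ccw.
1/CL = 1/25.1 − 1/74 = 0.02633.
CL = 37.979 mL/cmH2O.

38.0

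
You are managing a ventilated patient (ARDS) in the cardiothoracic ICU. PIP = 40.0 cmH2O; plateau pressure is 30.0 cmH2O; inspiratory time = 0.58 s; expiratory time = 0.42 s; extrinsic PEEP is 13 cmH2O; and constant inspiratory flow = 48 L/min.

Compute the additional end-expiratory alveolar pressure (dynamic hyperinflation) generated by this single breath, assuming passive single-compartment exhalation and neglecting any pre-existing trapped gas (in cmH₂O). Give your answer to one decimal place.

Flow: 48 L/min ÷ 60 = 0.8 L/s.
Vt = flow × Ti = 0.8 L/s × 0.58 s × 1000 mL/L = 464.0 mL.
R = (PIP − Pplat)/V̇ = (40.0 − 30.0) / 0.8 = 10.0/0.8 = 12.5 cmH2O·s/L.
C = Vt/(Pplat − PEEP) = 464.0 / (30.0 − 13) = 464.0/17.0 = 27.294 mL/cmH2O.
τ = R × C = 12.5 × 0.02729 L/cmH2O = 0.3411 s.
Fraction remaining = e^(−Te/τ) = e^(−0.42/0.3411) = 0.2919; trapped volume = 464.0 × 0.2919 = 135.44 mL.
Additional alveolar pressure from trapping ≈ V_trapped / C = 135.44 / 27.294 = 4.962 cmH2O.

5.0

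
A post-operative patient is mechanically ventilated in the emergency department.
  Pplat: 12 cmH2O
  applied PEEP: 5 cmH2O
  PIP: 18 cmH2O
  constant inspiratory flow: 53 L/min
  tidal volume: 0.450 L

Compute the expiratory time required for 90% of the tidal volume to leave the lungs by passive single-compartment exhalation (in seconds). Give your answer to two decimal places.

1.01

Flow: 53 L/min ÷ 60 = 0.8833 L/s.
R = (PIP − Pplat)/V̇ = (18 − 12) / 0.8833 = 6.0/0.8833 = 6.793 cmH2O·s/L.
C = Vt/(Pplat − PEEP) = 450.0 / (12 − 5) = 450.0/7.0 = 64.286 mL/cmH2O.
τ = R × C = 6.793 × 0.06429 L/cmH2O = 0.4367 s.
t = −τ·ln(1 − 0.90) = −0.4367·ln(0.1) = 1.006 s.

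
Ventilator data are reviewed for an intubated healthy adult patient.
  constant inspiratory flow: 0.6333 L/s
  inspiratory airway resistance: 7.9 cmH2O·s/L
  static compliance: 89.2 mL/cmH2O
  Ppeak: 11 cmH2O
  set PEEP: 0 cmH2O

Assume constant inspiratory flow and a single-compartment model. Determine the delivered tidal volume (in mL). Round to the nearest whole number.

535

Equation of motion (constant flow): PIP = Vt/C + R·V̇ + PEEP.
Vt/C = PIP − R·V̇ − PEEP = 11 − 5.003 − 0 = 5.997 cmH2O.
Vt = C × 5.997 = 89.2 × 5.997 = 534.93 mL.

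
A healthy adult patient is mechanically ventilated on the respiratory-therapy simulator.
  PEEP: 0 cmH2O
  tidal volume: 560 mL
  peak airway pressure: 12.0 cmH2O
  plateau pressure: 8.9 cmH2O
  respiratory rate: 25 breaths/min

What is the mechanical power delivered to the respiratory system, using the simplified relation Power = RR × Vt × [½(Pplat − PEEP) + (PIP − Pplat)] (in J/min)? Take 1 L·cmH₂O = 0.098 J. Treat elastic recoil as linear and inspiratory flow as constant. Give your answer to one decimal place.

10.4

Per-breath work = Vt × [½(Pplat−PEEP) + (PIP−Pplat)] = 0.560 × [0.5×8.9 + 3.1] = 0.560 × 7.55 = 4.228 L·cmH2O.
Power = 25 × 4.228 = 105.7 L·cmH2O/min.
× 0.098 J/(L·cmH2O) → 10.359 J/min.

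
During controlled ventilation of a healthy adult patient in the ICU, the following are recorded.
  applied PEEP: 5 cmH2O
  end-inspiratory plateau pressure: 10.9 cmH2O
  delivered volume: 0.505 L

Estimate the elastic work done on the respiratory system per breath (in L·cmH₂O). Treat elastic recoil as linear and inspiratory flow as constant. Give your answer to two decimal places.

1.49

Elastic work ≈ ½ × (Pplat − PEEP) × Vt = 0.5 × (10.9 − 5) × 0.505 L = 0.5 × 5.9 × 0.505 = 1.49 L·cmH2O.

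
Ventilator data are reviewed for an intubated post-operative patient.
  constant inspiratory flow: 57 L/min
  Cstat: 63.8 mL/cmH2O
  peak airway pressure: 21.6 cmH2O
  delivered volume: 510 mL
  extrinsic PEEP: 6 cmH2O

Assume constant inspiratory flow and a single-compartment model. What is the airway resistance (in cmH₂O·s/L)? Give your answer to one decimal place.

8.0

Flow: 57 L/min ÷ 60 = 0.95 L/s.
Equation of motion (constant flow): PIP = Vt/C + R·V̇ + PEEP.
R·V̇ = PIP − Vt/C − PEEP = 21.6 − 510/63.8 − 6 = 21.6 − 7.994 − 6 = 7.606 cmH2O.
R = 7.606 / 0.95 = 8.006 cmH2O·s/L.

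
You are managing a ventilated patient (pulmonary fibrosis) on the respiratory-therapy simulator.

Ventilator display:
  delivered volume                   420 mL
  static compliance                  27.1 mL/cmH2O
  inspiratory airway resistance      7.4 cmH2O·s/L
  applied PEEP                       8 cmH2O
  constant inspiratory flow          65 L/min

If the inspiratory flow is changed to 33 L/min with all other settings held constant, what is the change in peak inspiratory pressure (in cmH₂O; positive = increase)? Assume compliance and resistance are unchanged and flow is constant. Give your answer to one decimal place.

-3.9

Flow: 65 L/min ÷ 60 = 1.0833 L/s.
New flow: 33 L/min ÷ 60 = 0.55 L/s.
PIP = Vt/C + R·V̇ + PEEP (constant-flow equation of motion).
Only the resistive term changes: ΔPIP = R × ΔV̇ = 7.4 × (0.55 − 1.0833) = 7.4 × -0.5333 = -3.946 cmH2O.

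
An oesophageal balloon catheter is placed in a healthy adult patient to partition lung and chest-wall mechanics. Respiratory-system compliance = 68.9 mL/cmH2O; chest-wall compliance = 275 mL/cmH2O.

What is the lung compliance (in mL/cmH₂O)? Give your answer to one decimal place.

1/CL = 1/Crs − 1/Ccw.
1/CL = 1/68.9 − 1/275 = 0.01088.
CL = 91.912 mL/cmH2O.

91.9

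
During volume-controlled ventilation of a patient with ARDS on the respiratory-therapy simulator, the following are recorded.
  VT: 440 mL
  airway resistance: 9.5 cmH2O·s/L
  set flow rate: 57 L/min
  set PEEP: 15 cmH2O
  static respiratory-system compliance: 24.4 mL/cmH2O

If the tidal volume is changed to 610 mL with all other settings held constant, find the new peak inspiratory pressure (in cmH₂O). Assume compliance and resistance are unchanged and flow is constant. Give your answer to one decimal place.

Flow: 57 L/min ÷ 60 = 0.95 L/s.
PIP = Vt/C + R·V̇ + PEEP (constant-flow equation of motion).
Only the elastic term changes: ΔPIP = ΔVt / C = (610 − 440) / 24.4 = 6.967 cmH2O.
Original PIP = 440/24.4 + 9.5×0.95 + 15 = 42.058 cmH2O; new PIP = 42.058 + (6.967) = 49.025 cmH2O.

49.0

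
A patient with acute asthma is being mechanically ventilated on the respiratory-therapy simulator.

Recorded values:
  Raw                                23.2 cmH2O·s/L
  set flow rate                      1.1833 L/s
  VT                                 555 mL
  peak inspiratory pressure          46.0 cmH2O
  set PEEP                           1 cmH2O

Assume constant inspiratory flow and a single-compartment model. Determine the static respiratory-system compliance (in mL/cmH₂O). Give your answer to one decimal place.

Equation of motion (constant flow): PIP = Vt/C + R·V̇ + PEEP.
Vt/C = PIP − R·V̇ − PEEP = 46.0 − 23.2×1.1833 − 1 = 46.0 − 27.453 − 1 = 17.547 cmH2O.
C = Vt / 17.547 = 555 / 17.547 = 31.629 mL/cmH2O.

31.6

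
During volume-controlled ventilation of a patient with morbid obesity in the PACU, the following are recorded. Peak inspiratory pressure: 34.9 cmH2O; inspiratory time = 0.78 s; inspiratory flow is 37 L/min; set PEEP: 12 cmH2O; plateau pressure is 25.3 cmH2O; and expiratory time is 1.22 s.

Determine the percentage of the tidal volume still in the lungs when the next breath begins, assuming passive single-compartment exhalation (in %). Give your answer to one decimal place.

11.5

Flow: 37 L/min ÷ 60 = 0.6167 L/s.
Vt = flow × Ti = 0.6167 L/s × 0.78 s × 1000 mL/L = 481.03 mL.
R = (PIP − Pplat)/V̇ = (34.9 − 25.3) / 0.6167 = 9.6/0.6167 = 15.567 cmH2O·s/L.
C = Vt/(Pplat − PEEP) = 481.03 / (25.3 − 12) = 481.03/13.3 = 36.168 mL/cmH2O.
τ = R × C = 15.567 × 0.03617 L/cmH2O = 0.5631 s.
Fraction remaining at end-expiration = e^(−Te/τ) = e^(−1.22/0.5631) = 0.1146 → 11.46%.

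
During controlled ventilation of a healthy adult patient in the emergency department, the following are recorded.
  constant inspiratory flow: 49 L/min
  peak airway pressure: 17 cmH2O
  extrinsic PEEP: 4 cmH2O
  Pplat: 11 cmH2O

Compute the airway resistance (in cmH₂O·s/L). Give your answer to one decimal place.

Flow: 49 L/min ÷ 60 = 0.8167 L/s.
Raw = (PIP − Pplat) / flow = (17 − 11) / 0.8167 = 6.0 / 0.8167 = 7.347 cmH2O·s/L.

7.3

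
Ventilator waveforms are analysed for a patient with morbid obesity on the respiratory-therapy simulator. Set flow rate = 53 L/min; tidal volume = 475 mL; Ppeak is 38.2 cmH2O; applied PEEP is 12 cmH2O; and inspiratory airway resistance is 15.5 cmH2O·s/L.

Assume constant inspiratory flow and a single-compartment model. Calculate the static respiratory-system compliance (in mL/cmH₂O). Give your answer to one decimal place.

38.0

Flow: 53 L/min ÷ 60 = 0.8833 L/s.
Equation of motion (constant flow): PIP = Vt/C + R·V̇ + PEEP.
Vt/C = PIP − R·V̇ − PEEP = 38.2 − 15.5×0.8833 − 12 = 38.2 − 13.691 − 12 = 12.509 cmH2O.
C = Vt / 12.509 = 475 / 12.509 = 37.973 mL/cmH2O.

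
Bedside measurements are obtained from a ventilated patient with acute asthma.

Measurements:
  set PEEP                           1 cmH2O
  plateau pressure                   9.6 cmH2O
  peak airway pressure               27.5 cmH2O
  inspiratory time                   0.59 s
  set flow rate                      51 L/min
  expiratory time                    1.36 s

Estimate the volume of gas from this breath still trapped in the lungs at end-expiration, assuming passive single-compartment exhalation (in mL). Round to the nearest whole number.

166

Flow: 51 L/min ÷ 60 = 0.85 L/s.
Vt = flow × Ti = 0.85 L/s × 0.59 s × 1000 mL/L = 501.5 mL.
R = (PIP − Pplat)/V̇ = (27.5 − 9.6) / 0.85 = 17.9/0.85 = 21.059 cmH2O·s/L.
C = Vt/(Pplat − PEEP) = 501.5 / (9.6 − 1) = 501.5/8.6 = 58.314 mL/cmH2O.
τ = R × C = 21.059 × 0.05831 L/cmH2O = 1.228 s.
Fraction remaining = e^(−Te/τ) = e^(−1.36/1.228) = 0.3304.
Trapped volume = 501.5 × 0.3304 = 165.7 mL.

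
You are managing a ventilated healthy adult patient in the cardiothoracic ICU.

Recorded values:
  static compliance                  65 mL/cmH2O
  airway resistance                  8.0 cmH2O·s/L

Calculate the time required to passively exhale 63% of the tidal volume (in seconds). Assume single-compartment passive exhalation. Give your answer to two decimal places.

0.52

τ = R × C = 8.0 × 65 mL/cmH2O = 8.0 × 0.065 L/cmH2O = 0.52 s.
Exhaled fraction f = 1 − e^(−t/τ) → t = −τ·ln(1 − f) = −0.52·ln(0.37) = 0.517 s.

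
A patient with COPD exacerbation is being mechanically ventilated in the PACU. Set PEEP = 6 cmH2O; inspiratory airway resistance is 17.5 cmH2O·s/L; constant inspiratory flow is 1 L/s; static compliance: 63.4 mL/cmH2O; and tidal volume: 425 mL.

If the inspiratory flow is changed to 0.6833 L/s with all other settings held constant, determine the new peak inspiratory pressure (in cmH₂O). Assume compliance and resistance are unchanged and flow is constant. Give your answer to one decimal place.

24.7

PIP = Vt/C + R·V̇ + PEEP (constant-flow equation of motion).
Only the resistive term changes: ΔPIP = R × ΔV̇ = 17.5 × (0.6833 − 1) = 17.5 × -0.3167 = -5.542 cmH2O.
Original PIP = 425/63.4 + 17.5×1 + 6 = 30.203 cmH2O; new PIP = 30.203 + (-5.542) = 24.661 cmH2O.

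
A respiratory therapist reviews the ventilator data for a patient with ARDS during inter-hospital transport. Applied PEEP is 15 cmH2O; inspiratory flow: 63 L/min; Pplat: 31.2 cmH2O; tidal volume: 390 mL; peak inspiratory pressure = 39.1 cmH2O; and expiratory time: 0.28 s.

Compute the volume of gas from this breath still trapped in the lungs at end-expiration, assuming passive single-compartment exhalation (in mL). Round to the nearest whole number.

Flow: 63 L/min ÷ 60 = 1.05 L/s.
R = (PIP − Pplat)/V̇ = (39.1 − 31.2) / 1.05 = 7.9/1.05 = 7.524 cmH2O·s/L.
C = Vt/(Pplat − PEEP) = 390.0 / (31.2 − 15) = 390.0/16.2 = 24.074 mL/cmH2O.
τ = R × C = 7.524 × 0.02407 L/cmH2O = 0.1811 s.
Fraction remaining = e^(−Te/τ) = e^(−0.28/0.1811) = 0.2131.
Trapped volume = 390.0 × 0.2131 = 83.109 mL.

83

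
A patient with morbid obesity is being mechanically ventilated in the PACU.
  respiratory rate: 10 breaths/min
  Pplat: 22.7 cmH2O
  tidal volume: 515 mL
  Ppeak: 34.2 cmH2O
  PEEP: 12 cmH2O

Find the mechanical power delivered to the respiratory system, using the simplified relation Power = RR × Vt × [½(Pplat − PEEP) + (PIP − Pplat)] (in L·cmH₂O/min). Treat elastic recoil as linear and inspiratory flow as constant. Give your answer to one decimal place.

86.8

Per-breath work = Vt × [½(Pplat−PEEP) + (PIP−Pplat)] = 0.515 × [0.5×10.7 + 11.5] = 0.515 × 16.85 = 8.678 L·cmH2O.
Power = 10 × 8.678 = 86.78 L·cmH2O/min.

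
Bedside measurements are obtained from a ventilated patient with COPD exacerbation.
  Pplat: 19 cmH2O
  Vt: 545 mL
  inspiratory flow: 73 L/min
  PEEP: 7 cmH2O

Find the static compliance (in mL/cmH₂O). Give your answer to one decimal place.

45.4

Cstat = Vt / (Pplat − PEEP) = 545 / (19 − 7) = 545 / 12.0 = 45.417 mL/cmH2O.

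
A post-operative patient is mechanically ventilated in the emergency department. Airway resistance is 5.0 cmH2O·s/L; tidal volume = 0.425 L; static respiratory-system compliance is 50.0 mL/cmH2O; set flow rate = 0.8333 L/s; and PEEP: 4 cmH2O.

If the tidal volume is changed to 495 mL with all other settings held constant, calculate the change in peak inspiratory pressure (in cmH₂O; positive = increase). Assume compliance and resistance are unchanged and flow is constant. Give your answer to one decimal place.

1.4

PIP = Vt/C + R·V̇ + PEEP (constant-flow equation of motion).
Only the elastic term changes: ΔPIP = ΔVt / C = (495 − 425) / 50.0 = 1.4 cmH2O.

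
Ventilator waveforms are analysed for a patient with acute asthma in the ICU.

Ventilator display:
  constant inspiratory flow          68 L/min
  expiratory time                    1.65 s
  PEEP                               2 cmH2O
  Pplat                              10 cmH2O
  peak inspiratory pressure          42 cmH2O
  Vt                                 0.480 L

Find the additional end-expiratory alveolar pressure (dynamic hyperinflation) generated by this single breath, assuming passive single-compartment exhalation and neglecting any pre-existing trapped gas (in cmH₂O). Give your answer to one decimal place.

3.0

Flow: 68 L/min ÷ 60 = 1.1333 L/s.
R = (PIP − Pplat)/V̇ = (42 − 10) / 1.1333 = 32.0/1.1333 = 28.236 cmH2O·s/L.
C = Vt/(Pplat − PEEP) = 480.0 / (10 − 2) = 480.0/8.0 = 60.0 mL/cmH2O.
τ = R × C = 28.236 × 0.06 L/cmH2O = 1.694 s.
Fraction remaining = e^(−Te/τ) = e^(−1.65/1.694) = 0.3776; trapped volume = 480.0 × 0.3776 = 181.25 mL.
Additional alveolar pressure from trapping ≈ V_trapped / C = 181.25 / 60.0 = 3.021 cmH2O.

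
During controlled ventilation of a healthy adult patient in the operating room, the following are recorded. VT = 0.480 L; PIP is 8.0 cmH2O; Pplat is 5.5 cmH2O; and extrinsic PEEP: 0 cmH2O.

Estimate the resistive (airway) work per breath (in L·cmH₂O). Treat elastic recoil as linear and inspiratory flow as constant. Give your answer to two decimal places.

1.20

With constant inspiratory flow the resistive pressure is constant at PIP − Pplat = 8.0 − 5.5 = 2.5 cmH2O, so resistive work = 2.5 × 0.480 = 1.2 L·cmH2O.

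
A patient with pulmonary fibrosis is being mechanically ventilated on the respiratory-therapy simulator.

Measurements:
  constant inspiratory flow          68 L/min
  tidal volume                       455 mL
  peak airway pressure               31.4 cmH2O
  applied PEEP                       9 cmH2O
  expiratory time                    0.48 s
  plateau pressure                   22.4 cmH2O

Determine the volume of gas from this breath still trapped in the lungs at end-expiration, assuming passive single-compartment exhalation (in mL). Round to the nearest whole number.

Flow: 68 L/min ÷ 60 = 1.1333 L/s.
R = (PIP − Pplat)/V̇ = (31.4 − 22.4) / 1.1333 = 9.0/1.1333 = 7.941 cmH2O·s/L.
C = Vt/(Pplat − PEEP) = 455.0 / (22.4 − 9) = 455.0/13.4 = 33.955 mL/cmH2O.
τ = R × C = 7.941 × 0.03396 L/cmH2O = 0.2697 s.
Fraction remaining = e^(−Te/τ) = e^(−0.48/0.2697) = 0.1687.
Trapped volume = 455.0 × 0.1687 = 76.759 mL.

77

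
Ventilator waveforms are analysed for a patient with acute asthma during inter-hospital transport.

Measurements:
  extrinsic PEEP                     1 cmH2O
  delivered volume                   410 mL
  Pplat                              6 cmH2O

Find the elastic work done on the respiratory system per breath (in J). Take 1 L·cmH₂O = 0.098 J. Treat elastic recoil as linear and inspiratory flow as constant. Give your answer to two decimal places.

Elastic work ≈ ½ × (Pplat − PEEP) × Vt = 0.5 × (6 − 1) × 0.410 L = 0.5 × 5.0 × 0.410 = 1.025 L·cmH2O.
× 0.098 J/(L·cmH2O) → 0.1005 J.

0.10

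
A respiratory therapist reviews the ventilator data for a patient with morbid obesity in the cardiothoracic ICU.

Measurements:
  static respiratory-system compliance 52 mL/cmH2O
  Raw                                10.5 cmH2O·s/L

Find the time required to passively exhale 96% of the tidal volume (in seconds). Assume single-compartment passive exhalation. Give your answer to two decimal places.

τ = R × C = 10.5 × 52 mL/cmH2O = 10.5 × 0.052 L/cmH2O = 0.546 s.
Exhaled fraction f = 1 − e^(−t/τ) → t = −τ·ln(1 − f) = −0.546·ln(0.04) = 1.758 s.

1.76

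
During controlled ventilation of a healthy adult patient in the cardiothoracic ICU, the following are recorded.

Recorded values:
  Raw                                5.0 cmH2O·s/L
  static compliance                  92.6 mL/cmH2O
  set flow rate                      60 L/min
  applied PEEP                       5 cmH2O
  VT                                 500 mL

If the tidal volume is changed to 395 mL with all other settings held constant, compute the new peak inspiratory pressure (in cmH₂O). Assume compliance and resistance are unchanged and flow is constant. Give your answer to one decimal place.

14.3

Flow: 60 L/min ÷ 60 = 1 L/s.
PIP = Vt/C + R·V̇ + PEEP (constant-flow equation of motion).
Only the elastic term changes: ΔPIP = ΔVt / C = (395 − 500) / 92.6 = -1.134 cmH2O.
Original PIP = 500/92.6 + 5.0×1 + 5 = 15.4 cmH2O; new PIP = 15.4 + (-1.134) = 14.266 cmH2O.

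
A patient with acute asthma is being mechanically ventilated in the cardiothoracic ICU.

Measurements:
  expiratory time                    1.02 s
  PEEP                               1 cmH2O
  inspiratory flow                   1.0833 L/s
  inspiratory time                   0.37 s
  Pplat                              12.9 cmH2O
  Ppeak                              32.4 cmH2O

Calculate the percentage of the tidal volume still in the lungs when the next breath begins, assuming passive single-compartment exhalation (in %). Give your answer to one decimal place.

18.6

Vt = flow × Ti = 1.0833 L/s × 0.37 s × 1000 mL/L = 400.82 mL.
R = (PIP − Pplat)/V̇ = (32.4 − 12.9) / 1.0833 = 19.5/1.0833 = 18.001 cmH2O·s/L.
C = Vt/(Pplat − PEEP) = 400.82 / (12.9 − 1) = 400.82/11.9 = 33.682 mL/cmH2O.
τ = R × C = 18.001 × 0.03368 L/cmH2O = 0.6063 s.
Fraction remaining at end-expiration = e^(−Te/τ) = e^(−1.02/0.6063) = 0.1859 → 18.59%.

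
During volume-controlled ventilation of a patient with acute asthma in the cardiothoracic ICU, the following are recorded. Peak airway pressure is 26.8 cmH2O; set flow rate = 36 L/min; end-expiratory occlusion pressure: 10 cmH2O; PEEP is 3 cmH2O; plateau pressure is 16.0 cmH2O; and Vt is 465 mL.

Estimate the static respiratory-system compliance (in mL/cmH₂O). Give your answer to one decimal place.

End-expiratory occlusion gives total PEEP = 10 cmH2O (intrinsic PEEP = 10 − 3 = 7). Use total PEEP for the elastic gradient.
Cstat = Vt / (Pplat − PEEPtotal) = 465 / (16.0 − 10) = 465 / 6.0 = 77.5 mL/cmH2O.

77.5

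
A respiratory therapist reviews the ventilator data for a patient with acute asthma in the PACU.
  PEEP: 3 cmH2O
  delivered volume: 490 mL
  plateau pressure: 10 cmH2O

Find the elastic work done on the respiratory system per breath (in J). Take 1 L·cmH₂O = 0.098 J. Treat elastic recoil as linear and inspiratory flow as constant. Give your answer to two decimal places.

Elastic work ≈ ½ × (Pplat − PEEP) × Vt = 0.5 × (10 − 3) × 0.490 L = 0.5 × 7.0 × 0.490 = 1.715 L·cmH2O.
× 0.098 J/(L·cmH2O) → 0.1681 J.

0.17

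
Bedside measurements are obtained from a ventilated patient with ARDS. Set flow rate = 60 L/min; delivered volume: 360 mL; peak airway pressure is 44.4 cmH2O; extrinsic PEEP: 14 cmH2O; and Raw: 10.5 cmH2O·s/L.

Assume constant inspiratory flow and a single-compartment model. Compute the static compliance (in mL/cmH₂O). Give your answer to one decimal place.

Flow: 60 L/min ÷ 60 = 1 L/s.
Equation of motion (constant flow): PIP = Vt/C + R·V̇ + PEEP.
Vt/C = PIP − R·V̇ − PEEP = 44.4 − 10.5×1 − 14 = 44.4 − 10.5 − 14 = 19.9 cmH2O.
C = Vt / 19.9 = 360 / 19.9 = 18.09 mL/cmH2O.

18.1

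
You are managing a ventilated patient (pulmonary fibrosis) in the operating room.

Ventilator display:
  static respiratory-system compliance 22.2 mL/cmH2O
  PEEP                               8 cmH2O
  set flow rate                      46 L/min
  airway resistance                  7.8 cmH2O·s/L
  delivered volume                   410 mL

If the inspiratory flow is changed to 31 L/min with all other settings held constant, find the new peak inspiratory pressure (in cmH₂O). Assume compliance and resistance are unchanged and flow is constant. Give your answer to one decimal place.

Flow: 46 L/min ÷ 60 = 0.7667 L/s.
New flow: 31 L/min ÷ 60 = 0.5167 L/s.
PIP = Vt/C + R·V̇ + PEEP (constant-flow equation of motion).
Only the resistive term changes: ΔPIP = R × ΔV̇ = 7.8 × (0.5167 − 0.7667) = 7.8 × -0.25 = -1.95 cmH2O.
Original PIP = 410/22.2 + 7.8×0.7667 + 8 = 32.449 cmH2O; new PIP = 32.449 + (-1.95) = 30.499 cmH2O.

30.5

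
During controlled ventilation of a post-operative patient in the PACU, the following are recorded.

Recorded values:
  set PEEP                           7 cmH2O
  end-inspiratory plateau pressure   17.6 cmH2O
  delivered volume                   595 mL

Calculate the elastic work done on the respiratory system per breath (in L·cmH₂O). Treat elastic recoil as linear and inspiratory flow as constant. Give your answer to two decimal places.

3.15

Elastic work ≈ ½ × (Pplat − PEEP) × Vt = 0.5 × (17.6 − 7) × 0.595 L = 0.5 × 10.6 × 0.595 = 3.154 L·cmH2O.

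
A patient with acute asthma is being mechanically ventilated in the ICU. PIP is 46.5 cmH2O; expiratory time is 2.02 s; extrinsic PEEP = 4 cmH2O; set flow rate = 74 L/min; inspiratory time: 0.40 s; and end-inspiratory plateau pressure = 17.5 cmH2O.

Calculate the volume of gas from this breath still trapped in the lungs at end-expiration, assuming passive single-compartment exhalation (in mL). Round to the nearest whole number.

Flow: 74 L/min ÷ 60 = 1.2333 L/s.
Vt = flow × Ti = 1.2333 L/s × 0.40 s × 1000 mL/L = 493.32 mL.
R = (PIP − Pplat)/V̇ = (46.5 − 17.5) / 1.2333 = 29.0/1.2333 = 23.514 cmH2O·s/L.
C = Vt/(Pplat − PEEP) = 493.32 / (17.5 − 4) = 493.32/13.5 = 36.542 mL/cmH2O.
τ = R × C = 23.514 × 0.03654 L/cmH2O = 0.8592 s.
Fraction remaining = e^(−Te/τ) = e^(−2.02/0.8592) = 0.09527.
Trapped volume = 493.32 × 0.09527 = 46.999 mL.

47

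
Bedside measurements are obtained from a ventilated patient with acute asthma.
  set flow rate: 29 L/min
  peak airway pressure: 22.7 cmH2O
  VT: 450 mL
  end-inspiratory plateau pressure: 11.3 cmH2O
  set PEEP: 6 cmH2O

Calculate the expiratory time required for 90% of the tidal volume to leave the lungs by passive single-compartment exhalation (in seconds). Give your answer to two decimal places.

4.61

Flow: 29 L/min ÷ 60 = 0.4833 L/s.
R = (PIP − Pplat)/V̇ = (22.7 − 11.3) / 0.4833 = 11.4/0.4833 = 23.588 cmH2O·s/L.
C = Vt/(Pplat − PEEP) = 450.0 / (11.3 − 6) = 450.0/5.3 = 84.906 mL/cmH2O.
τ = R × C = 23.588 × 0.08491 L/cmH2O = 2.003 s.
t = −τ·ln(1 − 0.90) = −2.003·ln(0.1) = 4.612 s.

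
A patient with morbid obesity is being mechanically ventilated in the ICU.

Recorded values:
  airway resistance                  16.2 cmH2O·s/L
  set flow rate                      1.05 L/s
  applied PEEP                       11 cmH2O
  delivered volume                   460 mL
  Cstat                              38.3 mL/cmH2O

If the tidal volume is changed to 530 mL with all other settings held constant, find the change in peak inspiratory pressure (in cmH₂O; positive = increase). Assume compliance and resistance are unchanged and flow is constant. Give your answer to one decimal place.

PIP = Vt/C + R·V̇ + PEEP (constant-flow equation of motion).
Only the elastic term changes: ΔPIP = ΔVt / C = (530 − 460) / 38.3 = 1.828 cmH2O.

1.8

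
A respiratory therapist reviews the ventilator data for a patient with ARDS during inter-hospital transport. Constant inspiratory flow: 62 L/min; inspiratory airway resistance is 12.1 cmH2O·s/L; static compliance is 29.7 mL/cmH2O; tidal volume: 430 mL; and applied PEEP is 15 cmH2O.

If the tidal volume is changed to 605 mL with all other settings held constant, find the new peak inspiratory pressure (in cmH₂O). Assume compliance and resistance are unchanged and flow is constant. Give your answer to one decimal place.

Flow: 62 L/min ÷ 60 = 1.0333 L/s.
PIP = Vt/C + R·V̇ + PEEP (constant-flow equation of motion).
Only the elastic term changes: ΔPIP = ΔVt / C = (605 − 430) / 29.7 = 5.892 cmH2O.
Original PIP = 430/29.7 + 12.1×1.0333 + 15 = 41.981 cmH2O; new PIP = 41.981 + (5.892) = 47.873 cmH2O.

47.9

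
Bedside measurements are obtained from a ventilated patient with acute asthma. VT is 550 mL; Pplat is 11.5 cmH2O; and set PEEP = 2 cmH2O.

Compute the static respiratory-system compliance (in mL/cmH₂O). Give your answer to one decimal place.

57.9

Cstat = Vt / (Pplat − PEEP) = 550 / (11.5 − 2) = 550 / 9.5 = 57.895 mL/cmH2O.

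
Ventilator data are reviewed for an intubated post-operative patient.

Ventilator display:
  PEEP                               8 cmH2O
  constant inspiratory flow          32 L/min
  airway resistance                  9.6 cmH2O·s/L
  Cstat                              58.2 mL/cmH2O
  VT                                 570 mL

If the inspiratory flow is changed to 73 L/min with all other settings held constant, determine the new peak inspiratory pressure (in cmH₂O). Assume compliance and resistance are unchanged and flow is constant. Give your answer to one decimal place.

29.5

Flow: 32 L/min ÷ 60 = 0.5333 L/s.
New flow: 73 L/min ÷ 60 = 1.2167 L/s.
PIP = Vt/C + R·V̇ + PEEP (constant-flow equation of motion).
Only the resistive term changes: ΔPIP = R × ΔV̇ = 9.6 × (1.2167 − 0.5333) = 9.6 × 0.6834 = 6.561 cmH2O.
Original PIP = 570/58.2 + 9.6×0.5333 + 8 = 22.913 cmH2O; new PIP = 22.913 + (6.561) = 29.474 cmH2O.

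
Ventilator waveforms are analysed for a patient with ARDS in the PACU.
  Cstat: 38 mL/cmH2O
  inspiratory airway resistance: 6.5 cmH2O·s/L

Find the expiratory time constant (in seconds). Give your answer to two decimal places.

τ = R × C = 6.5 × 38 mL/cmH2O = 6.5 × 0.038 L/cmH2O = 0.247 s.

0.25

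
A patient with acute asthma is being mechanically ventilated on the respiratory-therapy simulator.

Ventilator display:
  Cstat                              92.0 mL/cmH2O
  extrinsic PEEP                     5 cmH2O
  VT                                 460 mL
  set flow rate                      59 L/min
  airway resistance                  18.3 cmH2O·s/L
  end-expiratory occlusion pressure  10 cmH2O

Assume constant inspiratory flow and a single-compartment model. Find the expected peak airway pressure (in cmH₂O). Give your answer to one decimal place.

Flow: 59 L/min ÷ 60 = 0.9833 L/s.
Total PEEP = 10 cmH2O (set 5 + intrinsic 5); this is the baseline alveolar pressure.
Equation of motion (constant flow): PIP = Vt/C + R·V̇ + PEEP.
PIP = 460/92.0 + 18.3×0.9833 + 10 = 5.0 + 17.994 + 10 = 32.994 cmH2O.

33.0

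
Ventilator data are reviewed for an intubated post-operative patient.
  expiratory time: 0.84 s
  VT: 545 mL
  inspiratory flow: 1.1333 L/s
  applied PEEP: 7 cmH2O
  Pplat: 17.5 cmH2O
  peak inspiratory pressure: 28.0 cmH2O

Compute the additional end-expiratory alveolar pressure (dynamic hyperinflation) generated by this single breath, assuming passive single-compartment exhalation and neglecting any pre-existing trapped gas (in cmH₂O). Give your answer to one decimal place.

1.8

R = (PIP − Pplat)/V̇ = (28.0 − 17.5) / 1.1333 = 10.5/1.1333 = 9.265 cmH2O·s/L.
C = Vt/(Pplat − PEEP) = 545.0 / (17.5 − 7) = 545.0/10.5 = 51.905 mL/cmH2O.
τ = R × C = 9.265 × 0.05191 L/cmH2O = 0.4809 s.
Fraction remaining = e^(−Te/τ) = e^(−0.84/0.4809) = 0.1743; trapped volume = 545.0 × 0.1743 = 94.994 mL.
Additional alveolar pressure from trapping ≈ V_trapped / C = 94.994 / 51.905 = 1.83 cmH2O.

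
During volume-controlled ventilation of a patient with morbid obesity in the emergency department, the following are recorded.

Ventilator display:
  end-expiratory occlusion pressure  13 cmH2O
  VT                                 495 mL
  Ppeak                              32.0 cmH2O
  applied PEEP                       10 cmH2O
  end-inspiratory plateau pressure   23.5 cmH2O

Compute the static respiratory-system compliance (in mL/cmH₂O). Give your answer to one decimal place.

47.1

End-expiratory occlusion gives total PEEP = 13 cmH2O (intrinsic PEEP = 13 − 10 = 3). Use total PEEP for the elastic gradient.
Cstat = Vt / (Pplat − PEEPtotal) = 495 / (23.5 − 13) = 495 / 10.5 = 47.143 mL/cmH2O.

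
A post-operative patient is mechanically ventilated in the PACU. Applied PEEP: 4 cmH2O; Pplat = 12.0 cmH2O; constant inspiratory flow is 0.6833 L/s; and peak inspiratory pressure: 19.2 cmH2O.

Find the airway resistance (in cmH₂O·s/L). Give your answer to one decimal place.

10.5

Raw = (PIP − Pplat) / flow = (19.2 − 12.0) / 0.6833 = 7.2 / 0.6833 = 10.537 cmH2O·s/L.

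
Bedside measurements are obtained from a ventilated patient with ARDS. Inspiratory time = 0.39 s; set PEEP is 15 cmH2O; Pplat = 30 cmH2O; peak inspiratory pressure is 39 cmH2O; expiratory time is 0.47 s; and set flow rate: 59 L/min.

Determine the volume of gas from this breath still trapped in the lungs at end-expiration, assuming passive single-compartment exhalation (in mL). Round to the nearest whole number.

51

Flow: 59 L/min ÷ 60 = 0.9833 L/s.
Vt = flow × Ti = 0.9833 L/s × 0.39 s × 1000 mL/L = 383.49 mL.
R = (PIP − Pplat)/V̇ = (39 − 30) / 0.9833 = 9.0/0.9833 = 9.153 cmH2O·s/L.
C = Vt/(Pplat − PEEP) = 383.49 / (30 − 15) = 383.49/15.0 = 25.566 mL/cmH2O.
τ = R × C = 9.153 × 0.02557 L/cmH2O = 0.234 s.
Fraction remaining = e^(−Te/τ) = e^(−0.47/0.234) = 0.1342.
Trapped volume = 383.49 × 0.1342 = 51.464 mL.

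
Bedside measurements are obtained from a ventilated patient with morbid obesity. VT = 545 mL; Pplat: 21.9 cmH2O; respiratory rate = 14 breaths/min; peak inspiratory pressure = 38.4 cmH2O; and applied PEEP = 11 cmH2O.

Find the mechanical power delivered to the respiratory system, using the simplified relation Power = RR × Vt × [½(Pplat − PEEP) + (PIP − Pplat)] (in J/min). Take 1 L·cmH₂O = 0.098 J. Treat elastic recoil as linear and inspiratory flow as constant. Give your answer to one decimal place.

16.4

Per-breath work = Vt × [½(Pplat−PEEP) + (PIP−Pplat)] = 0.545 × [0.5×10.9 + 16.5] = 0.545 × 21.95 = 11.963 L·cmH2O.
Power = 14 × 11.963 = 167.48 L·cmH2O/min.
× 0.098 J/(L·cmH2O) → 16.413 J/min.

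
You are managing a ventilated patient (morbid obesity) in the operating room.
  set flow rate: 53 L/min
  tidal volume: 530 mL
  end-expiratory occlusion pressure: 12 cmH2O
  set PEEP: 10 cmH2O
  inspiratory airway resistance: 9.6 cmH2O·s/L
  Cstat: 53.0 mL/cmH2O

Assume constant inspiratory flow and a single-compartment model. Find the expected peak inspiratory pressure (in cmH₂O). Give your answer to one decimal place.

30.5

Flow: 53 L/min ÷ 60 = 0.8833 L/s.
Total PEEP = 12 cmH2O (set 10 + intrinsic 2); this is the baseline alveolar pressure.
Equation of motion (constant flow): PIP = Vt/C + R·V̇ + PEEP.
PIP = 530/53.0 + 9.6×0.8833 + 12 = 10.0 + 8.48 + 12 = 30.48 cmH2O.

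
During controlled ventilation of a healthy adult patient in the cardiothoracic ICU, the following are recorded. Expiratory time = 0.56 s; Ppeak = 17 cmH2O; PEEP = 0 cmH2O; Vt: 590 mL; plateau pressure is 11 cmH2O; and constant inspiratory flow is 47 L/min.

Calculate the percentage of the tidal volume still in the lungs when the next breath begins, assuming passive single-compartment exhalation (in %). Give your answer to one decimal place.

Flow: 47 L/min ÷ 60 = 0.7833 L/s.
R = (PIP − Pplat)/V̇ = (17 − 11) / 0.7833 = 6.0/0.7833 = 7.66 cmH2O·s/L.
C = Vt/(Pplat − PEEP) = 590.0 / (11 − 0) = 590.0/11.0 = 53.636 mL/cmH2O.
τ = R × C = 7.66 × 0.05364 L/cmH2O = 0.4109 s.
Fraction remaining at end-expiration = e^(−Te/τ) = e^(−0.56/0.4109) = 0.2559 → 25.59%.

25.6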